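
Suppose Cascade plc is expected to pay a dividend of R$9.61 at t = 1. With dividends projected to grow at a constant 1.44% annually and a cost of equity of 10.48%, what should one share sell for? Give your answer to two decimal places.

R$106.31

Gordon growth model: P₀ = D₁/(r − g), with D₁ = 9.61 given directly.
P₀ = 9.6100 / (0.1048 − 0.0144) = 9.6100 / 0.0904 = 106.3053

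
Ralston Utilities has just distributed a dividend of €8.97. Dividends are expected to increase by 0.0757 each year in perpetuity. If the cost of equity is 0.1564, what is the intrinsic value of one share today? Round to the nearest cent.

€119.57

Gordon growth model: P₀ = D₁/(r − g). D₁ = 8.97 × (1 + 0.0757) = 9.6490.
P₀ = 9.6490 / (0.1564 − 0.0757) = 9.6490 / 0.0807 = 119.5667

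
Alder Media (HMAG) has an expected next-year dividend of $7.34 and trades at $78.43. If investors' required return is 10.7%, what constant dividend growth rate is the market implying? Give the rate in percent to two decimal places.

1.34%

From P₀ = D₁/(r − g), the implied growth is g = r − D₁/P₀.
g = 0.107 − 7.34/78.43 = 0.107 − 0.09359 = 0.01341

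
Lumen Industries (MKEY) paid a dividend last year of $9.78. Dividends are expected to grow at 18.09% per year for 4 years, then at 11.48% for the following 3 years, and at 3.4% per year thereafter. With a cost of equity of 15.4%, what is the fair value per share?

Three-stage DDM. Project D₁…D_7; terminal Gordon value at t=7 with g = 0.034; discount at r = 0.154.
D_1 = 11.5492
D_2 = 13.6385
D_3 = 16.1056
D_4 = 19.0192
D_5 = 21.2026
D_6 = 23.6366
D_7 = 26.3501
TV_7 = 27.2460/(0.154−0.034) = 227.0500
P₀ = Σ Dₜ/(1+r)ᵗ + TV_7/(1+r)^7 = 154.7966

$154.80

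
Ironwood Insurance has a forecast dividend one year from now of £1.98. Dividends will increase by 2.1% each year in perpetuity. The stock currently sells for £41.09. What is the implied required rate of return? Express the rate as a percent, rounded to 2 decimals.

6.92%

Rearranging the constant-growth DDM: r = D₁/P₀ + g.
r = 1.9800 / 41.09 + 0.021 = 0.04819 + 0.021 = 0.06919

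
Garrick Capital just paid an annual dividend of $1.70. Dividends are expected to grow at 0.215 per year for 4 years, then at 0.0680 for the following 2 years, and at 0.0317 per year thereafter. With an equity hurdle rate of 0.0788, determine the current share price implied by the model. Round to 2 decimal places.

Three-stage DDM. Project D₁…D_6; terminal Gordon value at t=6 with g = 0.0317; discount at r = 0.0788.
D_1 = 2.0655
D_2 = 2.5096
D_3 = 3.0491
D_4 = 3.7047
D_5 = 3.9566
D_6 = 4.2257
TV_6 = 4.3596/(0.0788−0.0317) = 92.5612
P₀ = Σ Dₜ/(1+r)ᵗ + TV_6/(1+r)^6 = 73.3430

$73.34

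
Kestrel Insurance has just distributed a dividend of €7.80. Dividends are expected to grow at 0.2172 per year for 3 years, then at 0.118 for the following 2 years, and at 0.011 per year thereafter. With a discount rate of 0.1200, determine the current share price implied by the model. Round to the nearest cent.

Three-stage DDM. Project D₁…D_5; terminal Gordon value at t=5 with g = 0.011; discount at r = 0.12.
D_1 = 9.4942
D_2 = 11.5563
D_3 = 14.0663
D_4 = 15.7261
D_5 = 17.5818
TV_5 = 17.7752/(0.12−0.011) = 163.0755
P₀ = Σ Dₜ/(1+r)ᵗ + TV_5/(1+r)^5 = 140.2057

€140.21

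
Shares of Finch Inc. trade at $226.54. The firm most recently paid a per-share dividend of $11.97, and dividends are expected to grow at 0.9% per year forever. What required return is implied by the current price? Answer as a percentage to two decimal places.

6.23%

Rearranging the constant-growth DDM: r = D₁/P₀ + g.
D₁ = 11.97 × (1 + 0.009) = 12.0777.
r = 12.0777 / 226.54 + 0.009 = 0.05331 + 0.009 = 0.06231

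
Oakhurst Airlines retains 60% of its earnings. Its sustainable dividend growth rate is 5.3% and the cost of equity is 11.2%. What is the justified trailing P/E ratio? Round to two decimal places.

Payout ratio b = 1 − 0.60 = 0.40.
Justified trailing P/E = b(1+g)/(r−g) = 0.40×(1+0.053)/(0.112−0.053) = 7.1390

7.14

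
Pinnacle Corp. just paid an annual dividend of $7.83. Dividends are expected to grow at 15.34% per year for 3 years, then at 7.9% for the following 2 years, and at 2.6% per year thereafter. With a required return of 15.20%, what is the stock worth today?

$93.94

Three-stage DDM. Project D₁…D_5; terminal Gordon value at t=5 with g = 0.026; discount at r = 0.152.
D_1 = 9.0311
D_2 = 10.4165
D_3 = 12.0144
D_4 = 12.9635
D_5 = 13.9876
TV_5 = 14.3513/(0.152−0.026) = 113.8994
P₀ = Σ Dₜ/(1+r)ᵗ + TV_5/(1+r)^5 = 93.9402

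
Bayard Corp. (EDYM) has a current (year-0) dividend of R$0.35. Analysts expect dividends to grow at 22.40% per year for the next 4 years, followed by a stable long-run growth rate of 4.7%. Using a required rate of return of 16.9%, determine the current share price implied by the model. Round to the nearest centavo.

Two-stage DDM. Project D₁…D_4 at 0.224, terminal growth 0.047, discount at r = 0.169.
D_1 = 0.4284
D_2 = 0.5244
D_3 = 0.6418
D_4 = 0.7856
Terminal value at t=4: TV = D_5/(r−g) = 0.8225/(0.169−0.047) = 6.7419
P₀ = 0.4284/(1+0.169)^1 + 0.5244/(1+0.169)^2 + 0.6418/(1+0.169)^3 + 0.7856/(1+0.169)^4 + 6.7419/(1+0.169)^4 = 5.1827

R$5.18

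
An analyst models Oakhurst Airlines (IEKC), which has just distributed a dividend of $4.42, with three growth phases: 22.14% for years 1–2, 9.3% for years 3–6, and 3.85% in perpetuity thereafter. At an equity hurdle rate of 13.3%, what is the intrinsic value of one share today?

Three-stage DDM. Project D₁…D_6; terminal Gordon value at t=6 with g = 0.0385; discount at r = 0.133.
D_1 = 5.3986
D_2 = 6.5938
D_3 = 7.2071
D_4 = 7.8773
D_5 = 8.6099
D_6 = 9.4106
TV_6 = 9.7729/(0.133−0.0385) = 103.4174
P₀ = Σ Dₜ/(1+r)ᵗ + TV_6/(1+r)^6 = 77.5868

$77.59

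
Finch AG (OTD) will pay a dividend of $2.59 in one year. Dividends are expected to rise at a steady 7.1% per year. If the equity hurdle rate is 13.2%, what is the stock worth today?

$42.46

Gordon growth model: P₀ = D₁/(r − g), with D₁ = 2.59 given directly.
P₀ = 2.5900 / (0.132 − 0.071) = 2.5900 / 0.061 = 42.4590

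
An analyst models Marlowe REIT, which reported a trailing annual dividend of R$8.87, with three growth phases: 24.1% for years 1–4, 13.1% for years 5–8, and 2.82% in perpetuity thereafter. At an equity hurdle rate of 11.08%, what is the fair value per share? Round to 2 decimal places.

Three-stage DDM. Project D₁…D_8; terminal Gordon value at t=8 with g = 0.0282; discount at r = 0.1108.
D_1 = 11.0077
D_2 = 13.6605
D_3 = 16.9527
D_4 = 21.0383
D_5 = 23.7943
D_6 = 26.9114
D_7 = 30.4368
D_8 = 34.4240
TV_8 = 35.3947/(0.1108−0.0282) = 428.5078
P₀ = Σ Dₜ/(1+r)ᵗ + TV_8/(1+r)^8 = 289.8746

R$289.87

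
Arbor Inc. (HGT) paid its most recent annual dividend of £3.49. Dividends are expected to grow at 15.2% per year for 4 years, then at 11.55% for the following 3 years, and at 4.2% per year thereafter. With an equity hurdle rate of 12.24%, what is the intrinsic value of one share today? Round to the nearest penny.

£75.66

Three-stage DDM. Project D₁…D_7; terminal Gordon value at t=7 with g = 0.042; discount at r = 0.1224.
D_1 = 4.0205
D_2 = 4.6316
D_3 = 5.3356
D_4 = 6.1466
D_5 = 6.8565
D_6 = 7.6485
D_7 = 8.5319
TV_7 = 8.8902/(0.1224−0.042) = 110.5747
P₀ = Σ Dₜ/(1+r)ᵗ + TV_7/(1+r)^7 = 75.6561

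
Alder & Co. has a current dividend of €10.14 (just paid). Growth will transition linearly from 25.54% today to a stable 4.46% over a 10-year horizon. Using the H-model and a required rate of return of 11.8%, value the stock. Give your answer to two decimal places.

H-model: P₀ = D₀[(1+g_L) + H(g_S−g_L)]/(r−g_L), with H = 10/2 = 5.
P₀ = 10.14 × [(1+0.0446) + 5×(0.2554−0.0446)] / (0.118−0.0446)
   = 10.14 × 2.0986 / 0.0734 = 289.9156

€289.92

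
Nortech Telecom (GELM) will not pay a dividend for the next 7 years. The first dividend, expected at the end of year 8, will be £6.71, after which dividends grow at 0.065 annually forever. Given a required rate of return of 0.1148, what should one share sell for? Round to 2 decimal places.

£62.97

Deferred-dividend DDM. At t=7 the remaining stream is a growing perpetuity with first payment D_8 = 6.71.
V_7 = D_8/(r−g) = 6.71/(0.1148−0.065) = 134.7390
P₀ = V_7/(1+r)^7 = 134.7390/(1+0.1148)^7 = 62.9672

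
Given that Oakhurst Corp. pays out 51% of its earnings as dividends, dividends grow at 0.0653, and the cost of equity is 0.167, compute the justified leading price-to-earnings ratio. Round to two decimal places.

Justified leading P/E = b/(r−g) = 0.51/(0.167−0.0653) = 5.0147

5.01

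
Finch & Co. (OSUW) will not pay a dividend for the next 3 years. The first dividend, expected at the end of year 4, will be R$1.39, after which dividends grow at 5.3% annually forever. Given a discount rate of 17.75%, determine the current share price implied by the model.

Deferred-dividend DDM. At t=3 the remaining stream is a growing perpetuity with first payment D_4 = 1.39.
V_3 = D_4/(r−g) = 1.39/(0.1775−0.053) = 11.1647
P₀ = V_3/(1+r)^3 = 11.1647/(1+0.1775)^3 = 6.8385

R$6.84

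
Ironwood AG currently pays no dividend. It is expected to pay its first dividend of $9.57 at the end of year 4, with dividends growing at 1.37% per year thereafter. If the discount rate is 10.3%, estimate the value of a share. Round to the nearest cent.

Deferred-dividend DDM. At t=3 the remaining stream is a growing perpetuity with first payment D_4 = 9.57.
V_3 = D_4/(r−g) = 9.57/(0.103−0.0137) = 107.1669
P₀ = V_3/(1+r)^3 = 107.1669/(1+0.103)^3 = 79.8609

$79.86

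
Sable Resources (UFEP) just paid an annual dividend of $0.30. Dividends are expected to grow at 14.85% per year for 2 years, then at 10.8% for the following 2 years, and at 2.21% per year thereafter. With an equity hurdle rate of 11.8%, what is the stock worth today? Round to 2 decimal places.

Three-stage DDM. Project D₁…D_4; terminal Gordon value at t=4 with g = 0.0221; discount at r = 0.118.
D_1 = 0.3446
D_2 = 0.3957
D_3 = 0.4385
D_4 = 0.4858
TV_4 = 0.4965/(0.118−0.0221) = 5.1777
P₀ = Σ Dₜ/(1+r)ᵗ + TV_4/(1+r)^4 = 4.5636

$4.56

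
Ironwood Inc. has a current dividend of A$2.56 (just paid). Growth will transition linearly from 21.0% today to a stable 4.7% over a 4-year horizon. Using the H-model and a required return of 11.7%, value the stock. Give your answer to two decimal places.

H-model: P₀ = D₀[(1+g_L) + H(g_S−g_L)]/(r−g_L), with H = 4/2 = 2.
P₀ = 2.56 × [(1+0.047) + 2×(0.21−0.047)] / (0.117−0.047)
   = 2.56 × 1.3730 / 0.07 = 50.2126

A$50.21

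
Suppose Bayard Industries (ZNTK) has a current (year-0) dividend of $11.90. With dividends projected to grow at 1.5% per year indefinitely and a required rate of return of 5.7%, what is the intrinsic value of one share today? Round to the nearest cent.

Gordon growth model: P₀ = D₁/(r − g). D₁ = 11.90 × (1 + 0.015) = 12.0785.
P₀ = 12.0785 / (0.057 − 0.015) = 12.0785 / 0.042 = 287.5833

$287.58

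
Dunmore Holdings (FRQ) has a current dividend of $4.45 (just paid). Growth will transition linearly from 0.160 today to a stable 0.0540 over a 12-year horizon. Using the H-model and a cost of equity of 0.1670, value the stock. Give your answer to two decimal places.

$66.55

H-model: P₀ = D₀[(1+g_L) + H(g_S−g_L)]/(r−g_L), with H = 12/2 = 6.
P₀ = 4.45 × [(1+0.054) + 6×(0.16−0.054)] / (0.167−0.054)
   = 4.45 × 1.6900 / 0.113 = 66.5531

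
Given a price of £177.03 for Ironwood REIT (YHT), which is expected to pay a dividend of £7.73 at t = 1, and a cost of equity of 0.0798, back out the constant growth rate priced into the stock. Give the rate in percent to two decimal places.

3.61%

From P₀ = D₁/(r − g), the implied growth is g = r − D₁/P₀.
g = 0.0798 − 7.73/177.03 = 0.0798 − 0.04366 = 0.03614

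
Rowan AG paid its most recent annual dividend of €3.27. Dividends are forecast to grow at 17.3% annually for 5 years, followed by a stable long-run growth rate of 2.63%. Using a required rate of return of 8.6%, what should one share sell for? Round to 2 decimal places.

€103.36

Two-stage DDM. Project D₁…D_5 at 0.173, terminal growth 0.0263, discount at r = 0.086.
D_1 = 3.8357
D_2 = 4.4993
D_3 = 5.2777
D_4 = 6.1907
D_5 = 7.2617
Terminal value at t=5: TV = D_6/(r−g) = 7.4527/(0.086−0.0263) = 124.8354
P₀ = 3.8357/(1+0.086)^1 + 4.4993/(1+0.086)^2 + 5.2777/(1+0.086)^3 + 6.1907/(1+0.086)^4 + 7.2617/(1+0.086)^5 + 124.8354/(1+0.086)^5 = 103.3649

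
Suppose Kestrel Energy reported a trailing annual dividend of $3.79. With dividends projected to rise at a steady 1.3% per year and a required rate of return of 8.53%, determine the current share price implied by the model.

Gordon growth model: P₀ = D₁/(r − g). D₁ = 3.79 × (1 + 0.013) = 3.8393.
P₀ = 3.8393 / (0.0853 − 0.013) = 3.8393 / 0.0723 = 53.1019

$53.10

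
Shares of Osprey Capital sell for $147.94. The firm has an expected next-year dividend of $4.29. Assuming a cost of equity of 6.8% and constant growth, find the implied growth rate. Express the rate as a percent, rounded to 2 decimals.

From P₀ = D₁/(r − g), the implied growth is g = r − D₁/P₀.
g = 0.068 − 4.29/147.94 = 0.068 − 0.02900 = 0.03900

3.90%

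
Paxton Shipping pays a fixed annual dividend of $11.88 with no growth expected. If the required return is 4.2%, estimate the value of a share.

Zero-growth DDM (perpetuity): P₀ = D/r = 11.88 / 0.042 = 282.8571

$282.86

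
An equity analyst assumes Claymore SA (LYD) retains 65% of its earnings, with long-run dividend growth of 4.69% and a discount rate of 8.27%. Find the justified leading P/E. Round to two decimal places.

9.78

Payout ratio b = 1 − 0.65 = 0.35.
Justified leading P/E = b/(r−g) = 0.35/(0.0827−0.0469) = 9.7765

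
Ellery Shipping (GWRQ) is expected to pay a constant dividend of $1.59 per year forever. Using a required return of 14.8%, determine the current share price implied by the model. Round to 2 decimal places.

$10.74

Zero-growth DDM (perpetuity): P₀ = D/r = 1.59 / 0.148 = 10.7432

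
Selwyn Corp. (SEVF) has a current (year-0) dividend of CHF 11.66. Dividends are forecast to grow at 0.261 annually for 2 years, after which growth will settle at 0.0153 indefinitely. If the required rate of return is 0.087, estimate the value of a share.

Two-stage DDM. Project D₁…D_2 at 0.261, terminal growth 0.0153, discount at r = 0.087.
D_1 = 14.7033
D_2 = 18.5408
Terminal value at t=2: TV = D_3/(r−g) = 18.8245/(0.087−0.0153) = 262.5451
P₀ = 14.7033/(1+0.087)^1 + 18.5408/(1+0.087)^2 + 262.5451/(1+0.087)^2 = 251.4186

CHF 251.42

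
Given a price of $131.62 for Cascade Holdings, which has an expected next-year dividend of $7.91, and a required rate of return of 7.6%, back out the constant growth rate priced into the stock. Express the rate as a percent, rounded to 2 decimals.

From P₀ = D₁/(r − g), the implied growth is g = r − D₁/P₀.
g = 0.076 − 7.91/131.62 = 0.076 − 0.06010 = 0.01590

1.59%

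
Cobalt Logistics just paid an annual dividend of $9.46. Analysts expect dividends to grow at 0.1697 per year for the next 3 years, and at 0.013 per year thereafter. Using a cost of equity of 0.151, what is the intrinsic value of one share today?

Two-stage DDM. Project D₁…D_3 at 0.1697, terminal growth 0.013, discount at r = 0.151.
D_1 = 11.0654
D_2 = 12.9432
D_3 = 15.1396
Terminal value at t=3: TV = D_4/(r−g) = 15.3364/(0.151−0.013) = 111.1335
P₀ = 11.0654/(1+0.151)^1 + 12.9432/(1+0.151)^2 + 15.1396/(1+0.151)^3 + 111.1335/(1+0.151)^3 = 102.1940

$102.19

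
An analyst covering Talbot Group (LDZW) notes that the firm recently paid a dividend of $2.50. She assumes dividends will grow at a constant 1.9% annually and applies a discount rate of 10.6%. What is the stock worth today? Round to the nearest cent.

Gordon growth model: P₀ = D₁/(r − g). D₁ = 2.50 × (1 + 0.019) = 2.5475.
P₀ = 2.5475 / (0.106 − 0.019) = 2.5475 / 0.087 = 29.2816

$29.28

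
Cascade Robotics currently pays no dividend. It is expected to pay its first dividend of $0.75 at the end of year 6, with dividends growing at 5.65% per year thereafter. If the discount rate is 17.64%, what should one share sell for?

Deferred-dividend DDM. At t=5 the remaining stream is a growing perpetuity with first payment D_6 = 0.75.
V_5 = D_6/(r−g) = 0.75/(0.1764−0.0565) = 6.2552
P₀ = V_5/(1+r)^5 = 6.2552/(1+0.1764)^5 = 2.7763

$2.78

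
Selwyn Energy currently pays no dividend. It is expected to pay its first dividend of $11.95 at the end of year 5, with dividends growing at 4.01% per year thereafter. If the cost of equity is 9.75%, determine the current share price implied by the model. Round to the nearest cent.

$143.50

Deferred-dividend DDM. At t=4 the remaining stream is a growing perpetuity with first payment D_5 = 11.95.
V_4 = D_5/(r−g) = 11.95/(0.0975−0.0401) = 208.1882
P₀ = V_4/(1+r)^4 = 208.1882/(1+0.0975)^4 = 143.4954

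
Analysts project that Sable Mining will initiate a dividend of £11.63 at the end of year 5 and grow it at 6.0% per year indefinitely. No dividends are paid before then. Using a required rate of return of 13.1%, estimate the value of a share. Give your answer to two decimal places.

Deferred-dividend DDM. At t=4 the remaining stream is a growing perpetuity with first payment D_5 = 11.63.
V_4 = D_5/(r−g) = 11.63/(0.131−0.06) = 163.8028
P₀ = V_4/(1+r)^4 = 163.8028/(1+0.131)^4 = 100.1085

£100.11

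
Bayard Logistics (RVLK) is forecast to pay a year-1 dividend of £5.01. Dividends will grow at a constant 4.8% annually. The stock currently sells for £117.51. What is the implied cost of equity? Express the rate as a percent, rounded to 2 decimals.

Rearranging the constant-growth DDM: r = D₁/P₀ + g.
r = 5.0100 / 117.51 + 0.048 = 0.04263 + 0.048 = 0.09063

9.06%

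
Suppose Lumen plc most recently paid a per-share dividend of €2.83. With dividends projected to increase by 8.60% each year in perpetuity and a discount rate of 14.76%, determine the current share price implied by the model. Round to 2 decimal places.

Gordon growth model: P₀ = D₁/(r − g). D₁ = 2.83 × (1 + 0.086) = 3.0734.
P₀ = 3.0734 / (0.1476 − 0.086) = 3.0734 / 0.0616 = 49.8925

€49.89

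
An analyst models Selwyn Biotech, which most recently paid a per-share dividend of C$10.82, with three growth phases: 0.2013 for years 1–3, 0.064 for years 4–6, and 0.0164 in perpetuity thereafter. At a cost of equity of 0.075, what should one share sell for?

C$339.01

Three-stage DDM. Project D₁…D_6; terminal Gordon value at t=6 with g = 0.0164; discount at r = 0.075.
D_1 = 12.9981
D_2 = 15.6146
D_3 = 18.7578
D_4 = 19.9583
D_5 = 21.2356
D_6 = 22.5947
TV_6 = 22.9653/(0.075−0.0164) = 391.8985
P₀ = Σ Dₜ/(1+r)ᵗ + TV_6/(1+r)^6 = 339.0146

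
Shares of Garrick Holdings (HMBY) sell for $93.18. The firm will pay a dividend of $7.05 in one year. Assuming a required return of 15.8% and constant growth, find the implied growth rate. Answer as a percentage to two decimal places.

From P₀ = D₁/(r − g), the implied growth is g = r − D₁/P₀.
g = 0.158 − 7.05/93.18 = 0.158 − 0.07566 = 0.08234

8.23%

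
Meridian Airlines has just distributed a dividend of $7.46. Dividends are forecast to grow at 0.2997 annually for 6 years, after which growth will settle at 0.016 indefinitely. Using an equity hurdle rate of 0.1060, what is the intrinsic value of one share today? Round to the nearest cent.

$303.54

Two-stage DDM. Project D₁…D_6 at 0.2997, terminal growth 0.016, discount at r = 0.106.
D_1 = 9.6958
D_2 = 12.6016
D_3 = 16.3783
D_4 = 21.2868
D_5 = 27.6665
D_6 = 35.9582
Terminal value at t=6: TV = D_7/(r−g) = 36.5335/(0.106−0.016) = 405.9277
P₀ = 9.6958/(1+0.106)^1 + 12.6016/(1+0.106)^2 + 16.3783/(1+0.106)^3 + 21.2868/(1+0.106)^4 + 27.6665/(1+0.106)^5 + 35.9582/(1+0.106)^6 + 405.9277/(1+0.106)^6 = 303.5419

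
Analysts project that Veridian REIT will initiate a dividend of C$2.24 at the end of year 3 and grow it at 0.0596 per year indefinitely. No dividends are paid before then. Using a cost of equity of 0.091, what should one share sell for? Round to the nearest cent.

C$59.93

Deferred-dividend DDM. At t=2 the remaining stream is a growing perpetuity with first payment D_3 = 2.24.
V_2 = D_3/(r−g) = 2.24/(0.091−0.0596) = 71.3376
P₀ = V_2/(1+r)^2 = 71.3376/(1+0.091)^2 = 59.9334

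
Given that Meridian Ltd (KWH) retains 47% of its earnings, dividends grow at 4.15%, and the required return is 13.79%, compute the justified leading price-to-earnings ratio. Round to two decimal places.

5.50

Payout ratio b = 1 − 0.47 = 0.53.
Justified leading P/E = b/(r−g) = 0.53/(0.1379−0.0415) = 5.4979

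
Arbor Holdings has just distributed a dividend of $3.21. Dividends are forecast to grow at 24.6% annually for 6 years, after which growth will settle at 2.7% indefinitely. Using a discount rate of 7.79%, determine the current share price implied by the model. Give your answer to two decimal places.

Two-stage DDM. Project D₁…D_6 at 0.246, terminal growth 0.027, discount at r = 0.0779.
D_1 = 3.9997
D_2 = 4.9836
D_3 = 6.2095
D_4 = 7.7371
D_5 = 9.6404
D_6 = 12.0119
Terminal value at t=6: TV = D_7/(r−g) = 12.3363/(0.0779−0.027) = 242.3628
P₀ = 3.9997/(1+0.0779)^1 + 4.9836/(1+0.0779)^2 + 6.2095/(1+0.0779)^3 + 7.7371/(1+0.0779)^4 + 9.6404/(1+0.0779)^5 + 12.0119/(1+0.0779)^6 + 242.3628/(1+0.0779)^6 = 187.4970

$187.50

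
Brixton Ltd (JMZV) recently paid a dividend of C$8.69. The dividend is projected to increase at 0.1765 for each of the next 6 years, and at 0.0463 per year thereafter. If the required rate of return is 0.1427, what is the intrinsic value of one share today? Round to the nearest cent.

C$170.16

Two-stage DDM. Project D₁…D_6 at 0.1765, terminal growth 0.0463, discount at r = 0.1427.
D_1 = 10.2238
D_2 = 12.0283
D_3 = 14.1513
D_4 = 16.6490
D_5 = 19.5875
D_6 = 23.0447
Terminal value at t=6: TV = D_7/(r−g) = 24.1117/(0.1427−0.0463) = 250.1212
P₀ = 10.2238/(1+0.1427)^1 + 12.0283/(1+0.1427)^2 + 14.1513/(1+0.1427)^3 + 16.6490/(1+0.1427)^4 + 19.5875/(1+0.1427)^5 + 23.0447/(1+0.1427)^6 + 250.1212/(1+0.1427)^6 = 170.1579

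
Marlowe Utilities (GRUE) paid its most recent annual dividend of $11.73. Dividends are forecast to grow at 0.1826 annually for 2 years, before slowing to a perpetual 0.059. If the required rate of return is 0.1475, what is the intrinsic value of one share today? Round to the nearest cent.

Two-stage DDM. Project D₁…D_2 at 0.1826, terminal growth 0.059, discount at r = 0.1475.
D_1 = 13.8719
D_2 = 16.4049
Terminal value at t=2: TV = D_3/(r−g) = 17.3728/(0.1475−0.059) = 196.3028
P₀ = 13.8719/(1+0.1475)^1 + 16.4049/(1+0.1475)^2 + 196.3028/(1+0.1475)^2 = 173.6280

$173.63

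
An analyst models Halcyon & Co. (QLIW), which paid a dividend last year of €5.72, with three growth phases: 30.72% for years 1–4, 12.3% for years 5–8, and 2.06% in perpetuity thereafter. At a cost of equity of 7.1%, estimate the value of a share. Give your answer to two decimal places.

€406.58

Three-stage DDM. Project D₁…D_8; terminal Gordon value at t=8 with g = 0.0206; discount at r = 0.071.
D_1 = 7.4772
D_2 = 9.7742
D_3 = 12.7768
D_4 = 16.7018
D_5 = 18.7562
D_6 = 21.0632
D_7 = 23.6539
D_8 = 26.5634
TV_8 = 27.1106/(0.071−0.0206) = 537.9083
P₀ = Σ Dₜ/(1+r)ᵗ + TV_8/(1+r)^8 = 406.5810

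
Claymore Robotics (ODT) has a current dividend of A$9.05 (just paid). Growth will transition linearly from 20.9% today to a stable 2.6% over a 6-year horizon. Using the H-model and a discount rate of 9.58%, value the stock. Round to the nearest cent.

A$204.21

H-model: P₀ = D₀[(1+g_L) + H(g_S−g_L)]/(r−g_L), with H = 6/2 = 3.
P₀ = 9.05 × [(1+0.026) + 3×(0.209−0.026)] / (0.0958−0.026)
   = 9.05 × 1.5750 / 0.0698 = 204.2085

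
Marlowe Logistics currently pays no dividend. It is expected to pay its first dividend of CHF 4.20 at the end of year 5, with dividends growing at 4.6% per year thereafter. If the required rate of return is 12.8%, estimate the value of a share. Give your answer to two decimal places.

Deferred-dividend DDM. At t=4 the remaining stream is a growing perpetuity with first payment D_5 = 4.20.
V_4 = D_5/(r−g) = 4.20/(0.128−0.046) = 51.2195
P₀ = V_4/(1+r)^4 = 51.2195/(1+0.128)^4 = 31.6373

CHF 31.64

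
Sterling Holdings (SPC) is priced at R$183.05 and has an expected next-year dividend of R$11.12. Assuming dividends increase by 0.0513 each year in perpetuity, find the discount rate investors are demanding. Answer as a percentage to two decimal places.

11.20%

Rearranging the constant-growth DDM: r = D₁/P₀ + g.
r = 11.1200 / 183.05 + 0.0513 = 0.06075 + 0.0513 = 0.11205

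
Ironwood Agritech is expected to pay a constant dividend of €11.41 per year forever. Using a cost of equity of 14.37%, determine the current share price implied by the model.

Zero-growth DDM (perpetuity): P₀ = D/r = 11.41 / 0.1437 = 79.4015

€79.40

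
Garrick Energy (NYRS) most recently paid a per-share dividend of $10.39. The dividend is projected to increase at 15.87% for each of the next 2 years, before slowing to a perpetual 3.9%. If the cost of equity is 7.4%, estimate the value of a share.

Two-stage DDM. Project D₁…D_2 at 0.1587, terminal growth 0.039, discount at r = 0.074.
D_1 = 12.0389
D_2 = 13.9495
Terminal value at t=2: TV = D_3/(r−g) = 14.4935/(0.074−0.039) = 414.0998
P₀ = 12.0389/(1+0.074)^1 + 13.9495/(1+0.074)^2 + 414.0998/(1+0.074)^2 = 382.3045

$382.30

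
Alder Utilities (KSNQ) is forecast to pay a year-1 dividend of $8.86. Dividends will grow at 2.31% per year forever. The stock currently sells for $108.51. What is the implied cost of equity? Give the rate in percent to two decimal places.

Rearranging the constant-growth DDM: r = D₁/P₀ + g.
r = 8.8600 / 108.51 + 0.0231 = 0.08165 + 0.0231 = 0.10475

10.48%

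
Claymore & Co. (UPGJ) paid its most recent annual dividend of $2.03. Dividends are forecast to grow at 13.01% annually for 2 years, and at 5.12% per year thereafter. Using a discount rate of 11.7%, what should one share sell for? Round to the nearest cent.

Two-stage DDM. Project D₁…D_2 at 0.1301, terminal growth 0.0512, discount at r = 0.117.
D_1 = 2.2941
D_2 = 2.5926
Terminal value at t=2: TV = D_3/(r−g) = 2.7253/(0.117−0.0512) = 41.4180
P₀ = 2.2941/(1+0.117)^1 + 2.5926/(1+0.117)^2 + 41.4180/(1+0.117)^2 = 37.3275

$37.33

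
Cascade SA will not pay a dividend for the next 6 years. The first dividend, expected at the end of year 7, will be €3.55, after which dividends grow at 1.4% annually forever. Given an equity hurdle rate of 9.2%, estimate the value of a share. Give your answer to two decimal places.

Deferred-dividend DDM. At t=6 the remaining stream is a growing perpetuity with first payment D_7 = 3.55.
V_6 = D_7/(r−g) = 3.55/(0.092−0.014) = 45.5128
P₀ = V_6/(1+r)^6 = 45.5128/(1+0.092)^6 = 26.8410

€26.84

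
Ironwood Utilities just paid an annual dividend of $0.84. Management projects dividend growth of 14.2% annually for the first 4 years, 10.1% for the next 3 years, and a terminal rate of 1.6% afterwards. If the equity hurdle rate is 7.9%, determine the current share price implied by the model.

$25.23

Three-stage DDM. Project D₁…D_7; terminal Gordon value at t=7 with g = 0.016; discount at r = 0.079.
D_1 = 0.9593
D_2 = 1.0955
D_3 = 1.2511
D_4 = 1.4287
D_5 = 1.5730
D_6 = 1.7319
D_7 = 1.9068
TV_7 = 1.9373/(0.079−0.016) = 30.7510
P₀ = Σ Dₜ/(1+r)ᵗ + TV_7/(1+r)^7 = 25.2324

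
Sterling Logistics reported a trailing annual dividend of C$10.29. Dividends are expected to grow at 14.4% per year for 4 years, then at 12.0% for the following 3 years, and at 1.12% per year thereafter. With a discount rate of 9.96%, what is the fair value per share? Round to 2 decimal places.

C$228.73

Three-stage DDM. Project D₁…D_7; terminal Gordon value at t=7 with g = 0.0112; discount at r = 0.0996.
D_1 = 11.7718
D_2 = 13.4669
D_3 = 15.4061
D_4 = 17.6246
D_5 = 19.7396
D_6 = 22.1083
D_7 = 24.7613
TV_7 = 25.0386/(0.0996−0.0112) = 283.2424
P₀ = Σ Dₜ/(1+r)ᵗ + TV_7/(1+r)^7 = 228.7295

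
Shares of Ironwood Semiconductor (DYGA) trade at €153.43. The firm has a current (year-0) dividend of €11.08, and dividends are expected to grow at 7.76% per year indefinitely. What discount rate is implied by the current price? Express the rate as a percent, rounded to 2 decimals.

Rearranging the constant-growth DDM: r = D₁/P₀ + g.
D₁ = 11.08 × (1 + 0.0776) = 11.9398.
r = 11.9398 / 153.43 + 0.0776 = 0.07782 + 0.0776 = 0.15542

15.54%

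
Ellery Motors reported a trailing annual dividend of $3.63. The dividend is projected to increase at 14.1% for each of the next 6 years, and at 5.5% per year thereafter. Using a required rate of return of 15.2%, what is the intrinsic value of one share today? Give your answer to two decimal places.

Two-stage DDM. Project D₁…D_6 at 0.141, terminal growth 0.055, discount at r = 0.152.
D_1 = 4.1418
D_2 = 4.7258
D_3 = 5.3922
D_4 = 6.1525
D_5 = 7.0200
D_6 = 8.0098
Terminal value at t=6: TV = D_7/(r−g) = 8.4503/(0.152−0.055) = 87.1167
P₀ = 4.1418/(1+0.152)^1 + 4.7258/(1+0.152)^2 + 5.3922/(1+0.152)^3 + 6.1525/(1+0.152)^4 + 7.0200/(1+0.152)^5 + 8.0098/(1+0.152)^6 + 87.1167/(1+0.152)^6 = 58.3359

$58.34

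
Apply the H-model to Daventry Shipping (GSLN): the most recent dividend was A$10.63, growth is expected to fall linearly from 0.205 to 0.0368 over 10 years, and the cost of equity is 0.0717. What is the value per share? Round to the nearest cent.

A$571.95

H-model: P₀ = D₀[(1+g_L) + H(g_S−g_L)]/(r−g_L), with H = 10/2 = 5.
P₀ = 10.63 × [(1+0.0368) + 5×(0.205−0.0368)] / (0.0717−0.0368)
   = 10.63 × 1.8778 / 0.0349 = 571.9488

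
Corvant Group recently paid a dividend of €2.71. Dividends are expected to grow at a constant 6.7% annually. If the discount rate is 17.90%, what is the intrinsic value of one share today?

€25.82

Gordon growth model: P₀ = D₁/(r − g). D₁ = 2.71 × (1 + 0.067) = 2.8916.
P₀ = 2.8916 / (0.179 − 0.067) = 2.8916 / 0.112 = 25.8176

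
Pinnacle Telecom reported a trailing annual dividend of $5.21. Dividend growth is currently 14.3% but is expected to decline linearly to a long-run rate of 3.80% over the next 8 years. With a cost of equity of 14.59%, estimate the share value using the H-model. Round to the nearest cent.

$70.40

H-model: P₀ = D₀[(1+g_L) + H(g_S−g_L)]/(r−g_L), with H = 8/2 = 4.
P₀ = 5.21 × [(1+0.038) + 4×(0.143−0.038)] / (0.1459−0.038)
   = 5.21 × 1.4580 / 0.1079 = 70.4002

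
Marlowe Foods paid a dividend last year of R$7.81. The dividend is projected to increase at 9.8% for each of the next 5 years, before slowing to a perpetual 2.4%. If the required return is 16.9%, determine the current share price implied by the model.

R$72.81

Two-stage DDM. Project D₁…D_5 at 0.098, terminal growth 0.024, discount at r = 0.169.
D_1 = 8.5754
D_2 = 9.4158
D_3 = 10.3385
D_4 = 11.3517
D_5 = 12.4642
Terminal value at t=5: TV = D_6/(r−g) = 12.7633/(0.169−0.024) = 88.0227
P₀ = 8.5754/(1+0.169)^1 + 9.4158/(1+0.169)^2 + 10.3385/(1+0.169)^3 + 11.3517/(1+0.169)^4 + 12.4642/(1+0.169)^5 + 88.0227/(1+0.169)^5 = 72.8055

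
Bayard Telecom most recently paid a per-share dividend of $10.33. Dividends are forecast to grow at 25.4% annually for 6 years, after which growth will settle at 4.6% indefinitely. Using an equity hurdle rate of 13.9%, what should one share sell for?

Two-stage DDM. Project D₁…D_6 at 0.254, terminal growth 0.046, discount at r = 0.139.
D_1 = 12.9538
D_2 = 16.2441
D_3 = 20.3701
D_4 = 25.5441
D_5 = 32.0323
D_6 = 40.1685
Terminal value at t=6: TV = D_7/(r−g) = 42.0162/(0.139−0.046) = 451.7876
P₀ = 12.9538/(1+0.139)^1 + 16.2441/(1+0.139)^2 + 20.3701/(1+0.139)^3 + 25.5441/(1+0.139)^4 + 32.0323/(1+0.139)^5 + 40.1685/(1+0.139)^6 + 451.7876/(1+0.139)^6 = 294.8786

$294.88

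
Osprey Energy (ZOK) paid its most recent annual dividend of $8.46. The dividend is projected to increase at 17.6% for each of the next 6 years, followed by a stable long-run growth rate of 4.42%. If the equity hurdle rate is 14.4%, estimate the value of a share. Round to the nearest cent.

Two-stage DDM. Project D₁…D_6 at 0.176, terminal growth 0.0442, discount at r = 0.144.
D_1 = 9.9490
D_2 = 11.7000
D_3 = 13.7592
D_4 = 16.1808
D_5 = 19.0286
D_6 = 22.3776
Terminal value at t=6: TV = D_7/(r−g) = 23.3667/(0.144−0.0442) = 234.1356
P₀ = 9.9490/(1+0.144)^1 + 11.7000/(1+0.144)^2 + 13.7592/(1+0.144)^3 + 16.1808/(1+0.144)^4 + 19.0286/(1+0.144)^5 + 22.3776/(1+0.144)^6 + 234.1356/(1+0.144)^6 = 160.4185

$160.42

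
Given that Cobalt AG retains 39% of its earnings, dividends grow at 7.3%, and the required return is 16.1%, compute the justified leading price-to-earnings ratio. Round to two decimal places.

Payout ratio b = 1 − 0.39 = 0.61.
Justified leading P/E = b/(r−g) = 0.61/(0.161−0.073) = 6.9318

6.93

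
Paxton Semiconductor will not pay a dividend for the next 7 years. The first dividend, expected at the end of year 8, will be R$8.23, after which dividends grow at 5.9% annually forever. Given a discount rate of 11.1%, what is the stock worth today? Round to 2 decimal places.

R$75.75

Deferred-dividend DDM. At t=7 the remaining stream is a growing perpetuity with first payment D_8 = 8.23.
V_7 = D_8/(r−g) = 8.23/(0.111−0.059) = 158.2692
P₀ = V_7/(1+r)^7 = 158.2692/(1+0.111)^7 = 75.7527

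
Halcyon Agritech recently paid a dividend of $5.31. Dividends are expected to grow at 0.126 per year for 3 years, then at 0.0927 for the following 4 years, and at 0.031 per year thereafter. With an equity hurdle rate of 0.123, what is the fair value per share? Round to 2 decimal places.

Three-stage DDM. Project D₁…D_7; terminal Gordon value at t=7 with g = 0.031; discount at r = 0.123.
D_1 = 5.9791
D_2 = 6.7324
D_3 = 7.5807
D_4 = 8.2834
D_5 = 9.0513
D_6 = 9.8904
D_7 = 10.8072
TV_7 = 11.1422/(0.123−0.031) = 121.1112
P₀ = Σ Dₜ/(1+r)ᵗ + TV_7/(1+r)^7 = 89.7884

$89.79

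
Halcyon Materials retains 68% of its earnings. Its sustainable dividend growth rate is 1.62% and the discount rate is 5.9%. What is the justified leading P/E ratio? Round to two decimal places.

Payout ratio b = 1 − 0.68 = 0.32.
Justified leading P/E = b/(r−g) = 0.32/(0.059−0.0162) = 7.4766

7.48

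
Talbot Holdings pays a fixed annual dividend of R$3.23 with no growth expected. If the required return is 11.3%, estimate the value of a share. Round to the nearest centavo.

Zero-growth DDM (perpetuity): P₀ = D/r = 3.23 / 0.113 = 28.5841

R$28.58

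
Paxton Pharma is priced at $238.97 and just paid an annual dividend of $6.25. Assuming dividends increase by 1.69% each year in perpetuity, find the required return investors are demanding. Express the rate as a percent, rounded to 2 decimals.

4.35%

Rearranging the constant-growth DDM: r = D₁/P₀ + g.
D₁ = 6.25 × (1 + 0.0169) = 6.3556.
r = 6.3556 / 238.97 + 0.0169 = 0.02660 + 0.0169 = 0.04350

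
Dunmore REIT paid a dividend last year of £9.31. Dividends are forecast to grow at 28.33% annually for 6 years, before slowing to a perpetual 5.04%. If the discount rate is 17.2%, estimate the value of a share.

£216.26

Two-stage DDM. Project D₁…D_6 at 0.2833, terminal growth 0.0504, discount at r = 0.172.
D_1 = 11.9475
D_2 = 15.3323
D_3 = 19.6759
D_4 = 25.2501
D_5 = 32.4034
D_6 = 41.5833
Terminal value at t=6: TV = D_7/(r−g) = 43.6791/(0.172−0.0504) = 359.2030
P₀ = 11.9475/(1+0.172)^1 + 15.3323/(1+0.172)^2 + 19.6759/(1+0.172)^3 + 25.2501/(1+0.172)^4 + 32.4034/(1+0.172)^5 + 41.5833/(1+0.172)^6 + 359.2030/(1+0.172)^6 = 216.2645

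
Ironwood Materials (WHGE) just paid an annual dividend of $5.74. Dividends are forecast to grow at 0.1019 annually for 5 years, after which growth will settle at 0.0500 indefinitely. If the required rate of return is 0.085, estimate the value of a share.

Two-stage DDM. Project D₁…D_5 at 0.1019, terminal growth 0.05, discount at r = 0.085.
D_1 = 6.3249
D_2 = 6.9694
D_3 = 7.6796
D_4 = 8.4621
D_5 = 9.3244
Terminal value at t=5: TV = D_6/(r−g) = 9.7907/(0.085−0.05) = 279.7332
P₀ = 6.3249/(1+0.085)^1 + 6.9694/(1+0.085)^2 + 7.6796/(1+0.085)^3 + 8.4621/(1+0.085)^4 + 9.3244/(1+0.085)^5 + 279.7332/(1+0.085)^5 = 216.1046

$216.10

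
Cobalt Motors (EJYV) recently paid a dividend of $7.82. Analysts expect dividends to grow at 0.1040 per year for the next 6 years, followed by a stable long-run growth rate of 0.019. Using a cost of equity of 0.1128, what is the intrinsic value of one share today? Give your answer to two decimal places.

Two-stage DDM. Project D₁…D_6 at 0.104, terminal growth 0.019, discount at r = 0.1128.
D_1 = 8.6333
D_2 = 9.5311
D_3 = 10.5224
D_4 = 11.6167
D_5 = 12.8248
D_6 = 14.1586
Terminal value at t=6: TV = D_7/(r−g) = 14.4276/(0.1128−0.019) = 153.8128
P₀ = 8.6333/(1+0.1128)^1 + 9.5311/(1+0.1128)^2 + 10.5224/(1+0.1128)^3 + 11.6167/(1+0.1128)^4 + 12.8248/(1+0.1128)^5 + 14.1586/(1+0.1128)^6 + 153.8128/(1+0.1128)^6 = 126.6392

$126.64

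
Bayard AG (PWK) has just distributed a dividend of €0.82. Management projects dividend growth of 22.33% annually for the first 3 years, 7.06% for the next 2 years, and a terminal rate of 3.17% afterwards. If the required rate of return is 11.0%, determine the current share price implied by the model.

€18.53

Three-stage DDM. Project D₁…D_5; terminal Gordon value at t=5 with g = 0.0317; discount at r = 0.11.
D_1 = 1.0031
D_2 = 1.2271
D_3 = 1.5011
D_4 = 1.6071
D_5 = 1.7205
TV_5 = 1.7751/(0.11−0.0317) = 22.6704
P₀ = Σ Dₜ/(1+r)ᵗ + TV_5/(1+r)^5 = 18.5307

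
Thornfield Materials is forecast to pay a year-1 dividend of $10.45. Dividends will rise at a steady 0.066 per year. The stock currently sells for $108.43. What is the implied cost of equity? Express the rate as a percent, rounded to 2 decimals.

Rearranging the constant-growth DDM: r = D₁/P₀ + g.
r = 10.4500 / 108.43 + 0.066 = 0.09638 + 0.066 = 0.16238

16.24%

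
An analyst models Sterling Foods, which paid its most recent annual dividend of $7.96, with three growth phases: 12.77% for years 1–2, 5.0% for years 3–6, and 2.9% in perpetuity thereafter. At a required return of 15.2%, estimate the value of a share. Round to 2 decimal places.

Three-stage DDM. Project D₁…D_6; terminal Gordon value at t=6 with g = 0.029; discount at r = 0.152.
D_1 = 8.9765
D_2 = 10.1228
D_3 = 10.6289
D_4 = 11.1604
D_5 = 11.7184
D_6 = 12.3043
TV_6 = 12.6611/(0.152−0.029) = 102.9361
P₀ = Σ Dₜ/(1+r)ᵗ + TV_6/(1+r)^6 = 83.7896

$83.79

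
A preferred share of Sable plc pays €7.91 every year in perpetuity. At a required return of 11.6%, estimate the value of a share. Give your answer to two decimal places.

Zero-growth DDM (perpetuity): P₀ = D/r = 7.91 / 0.116 = 68.1897

€68.19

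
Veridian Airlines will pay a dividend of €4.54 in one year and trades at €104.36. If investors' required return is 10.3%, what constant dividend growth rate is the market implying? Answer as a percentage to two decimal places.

From P₀ = D₁/(r − g), the implied growth is g = r − D₁/P₀.
g = 0.103 − 4.54/104.36 = 0.103 − 0.04350 = 0.05950

5.95%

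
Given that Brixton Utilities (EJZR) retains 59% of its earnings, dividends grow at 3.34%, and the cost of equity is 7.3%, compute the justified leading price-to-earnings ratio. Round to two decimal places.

Payout ratio b = 1 − 0.59 = 0.41.
Justified leading P/E = b/(r−g) = 0.41/(0.073−0.0334) = 10.3535

10.35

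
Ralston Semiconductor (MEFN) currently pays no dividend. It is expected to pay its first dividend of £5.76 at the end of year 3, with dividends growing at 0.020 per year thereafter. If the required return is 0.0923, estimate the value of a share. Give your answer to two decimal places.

£66.77

Deferred-dividend DDM. At t=2 the remaining stream is a growing perpetuity with first payment D_3 = 5.76.
V_2 = D_3/(r−g) = 5.76/(0.0923−0.02) = 79.6680
P₀ = V_2/(1+r)^2 = 79.6680/(1+0.0923)^2 = 66.7729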